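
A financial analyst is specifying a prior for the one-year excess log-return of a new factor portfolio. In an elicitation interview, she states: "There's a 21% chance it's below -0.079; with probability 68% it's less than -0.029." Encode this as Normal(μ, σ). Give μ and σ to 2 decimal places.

For Normal(μ,σ), the p-quantile is μ + z_p·σ. Here z_{0.21} = -0.8064, z_{0.68} = 0.4677.
So -0.079 = μ − 0.8064σ and -0.029 = μ + 0.4677σ.
Subtracting: σ = (-0.029 − -0.079)/(0.4677 − (-0.8064)) = 0.04.
Then μ = -0.079 − (-0.8064)·0.04 = -0.05.

μ = -0.05, σ = 0.04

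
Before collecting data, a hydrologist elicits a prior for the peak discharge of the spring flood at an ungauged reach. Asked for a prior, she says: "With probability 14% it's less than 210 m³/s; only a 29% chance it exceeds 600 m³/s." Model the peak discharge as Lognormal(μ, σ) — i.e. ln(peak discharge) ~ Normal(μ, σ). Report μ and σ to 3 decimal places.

If T ~ Lognormal(μ,σ) then ln T ~ Normal(μ,σ), so the p-quantile of ln T is μ + z_p·σ.
ln(210) = 5.347 and ln(600) = 6.397; z_{0.14} = -1.08, z_{0.71} = 0.5534.
σ = (6.397 − 5.347)/(0.5534 − (-1.08)) = 0.643.
μ = 5.347 − (-1.08)·0.643 = 6.041.

μ ≈ 6.041, σ ≈ 0.643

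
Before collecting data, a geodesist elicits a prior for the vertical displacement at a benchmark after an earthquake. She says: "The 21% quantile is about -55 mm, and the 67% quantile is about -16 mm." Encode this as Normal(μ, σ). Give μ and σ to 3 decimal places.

μ = -29.766, σ = 31.292

For Normal(μ,σ), the p-quantile is μ + z_p·σ. Here z_{0.21} = -0.8064, z_{0.67} = 0.4399.
So -55 = μ − 0.8064σ and -16 = μ + 0.4399σ.
Subtracting: σ = (-16 − -55)/(0.4399 − (-0.8064)) = 31.292.
Then μ = -55 − (-0.8064)·31.292 = -29.766.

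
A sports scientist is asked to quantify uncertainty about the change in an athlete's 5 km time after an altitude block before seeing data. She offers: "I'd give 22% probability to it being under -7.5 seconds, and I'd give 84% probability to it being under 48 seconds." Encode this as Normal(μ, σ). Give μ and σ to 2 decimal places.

The p-quantile of Normal(μ,σ) is μ + z_p·σ, with z_{0.22} = -0.7722 and z_{0.84} = 0.9945.
Eliminate σ: μ = (z₂·x₁ − z₁·x₂)/(z₂ − z₁) = (0.9945·-7.5 − (-0.7722)·48)/1.767 = 16.76.
Then σ = (x₂ − x₁)/(z₂ − z₁) = (48 − -7.5)/1.767 = 31.42.

μ = 16.76, σ = 31.42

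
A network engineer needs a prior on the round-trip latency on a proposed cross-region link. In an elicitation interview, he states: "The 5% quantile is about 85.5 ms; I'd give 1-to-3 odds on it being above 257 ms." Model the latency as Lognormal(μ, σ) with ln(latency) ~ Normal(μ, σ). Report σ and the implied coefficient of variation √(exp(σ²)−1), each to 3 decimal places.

If T ~ Lognormal(μ,σ) then ln T ~ Normal(μ,σ), so the p-quantile of ln T is μ + z_p·σ.
ln(85.5) = 4.449 and ln(257) = 5.549; z_{0.05} = -1.645, z_{0.75} = 0.6745.
σ = (5.549 − 4.449)/(0.6745 − (-1.645)) = 0.475.
μ = 4.449 − (-1.645)·0.475 = 5.229.
CV = √(exp(σ²)−1) = √(exp(0.2252)−1) = 0.503.

σ ≈ 0.475, CV ≈ 0.503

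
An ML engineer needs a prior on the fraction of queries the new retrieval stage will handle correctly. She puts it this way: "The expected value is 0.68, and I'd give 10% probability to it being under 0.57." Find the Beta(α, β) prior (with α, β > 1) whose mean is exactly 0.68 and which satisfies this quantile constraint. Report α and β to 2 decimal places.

With mean 0.68 fixed, write α = 0.68s, β = 0.32s where s = α+β.
Need P(θ < 0.57) = 0.1 under Beta(0.68s, 0.32s). Normal approximation: (q−m)/√(m(1−m)/s) ≈ z_{0.1} = -1.28, so s ≈ 0.68·0.32·(-1.28)²/(0.57−0.68)² = 29.5.
At s = 29.5: P(θ<0.57) ≈ 0.103. Adjusting to match 0.1 gives s ≈ 30.49.
So α = 0.68·30.49 ≈ 20.74, β = 0.32·30.49 ≈ 9.76.

α ≈ 20.74, β ≈ 9.76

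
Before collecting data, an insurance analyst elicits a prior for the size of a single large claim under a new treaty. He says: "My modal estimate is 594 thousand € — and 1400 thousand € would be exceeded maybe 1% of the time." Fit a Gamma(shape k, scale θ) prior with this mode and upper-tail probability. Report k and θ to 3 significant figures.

k ≈ 7.47, θ ≈ 91.9

Gamma(k,θ) with k>1 has mode (k−1)θ, so θ = 594/(k−1).
Need P(X < 1400) = 0.99 with θ tied to k this way. Start at k = 2, θ = 594: P(X<1400) ≈ 0.682.
Too low — raise k to concentrate. Iterating converges to k ≈ 7.47.
Then θ = 594/(7.47−1) ≈ 91.9.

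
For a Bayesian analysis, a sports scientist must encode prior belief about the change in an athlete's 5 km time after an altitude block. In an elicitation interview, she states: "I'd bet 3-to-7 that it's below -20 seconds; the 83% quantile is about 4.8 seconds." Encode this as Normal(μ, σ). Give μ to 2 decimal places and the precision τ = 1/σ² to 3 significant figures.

μ = -11.20, τ = 0.00355

The p-quantile of Normal(μ,σ) is μ + z_p·σ, with z_{0.3} = -0.5244 and z_{0.83} = 0.9542.
Eliminate σ: μ = (z₂·x₁ − z₁·x₂)/(z₂ − z₁) = (0.9542·-20 − (-0.5244)·4.8)/1.479 = -11.20.
Then σ = (x₂ − x₁)/(z₂ − z₁) = (4.8 − -20)/1.479 = 16.77.
Precision τ = 1/σ² = 1/16.77² = 0.00355.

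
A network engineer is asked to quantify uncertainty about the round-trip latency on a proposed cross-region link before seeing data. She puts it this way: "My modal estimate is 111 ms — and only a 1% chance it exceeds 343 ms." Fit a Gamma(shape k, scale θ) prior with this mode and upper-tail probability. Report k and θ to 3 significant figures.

k ≈ 4.51, θ ≈ 31.6

Gamma(k,θ) with k>1 has mode (k−1)θ, so θ = 111/(k−1).
Need P(X < 343) = 0.99 with θ tied to k this way. Start at k = 2, θ = 111: P(X<343) ≈ 0.814.
Too low — raise k to concentrate. Iterating converges to k ≈ 4.51.
Then θ = 111/(4.51−1) ≈ 31.6.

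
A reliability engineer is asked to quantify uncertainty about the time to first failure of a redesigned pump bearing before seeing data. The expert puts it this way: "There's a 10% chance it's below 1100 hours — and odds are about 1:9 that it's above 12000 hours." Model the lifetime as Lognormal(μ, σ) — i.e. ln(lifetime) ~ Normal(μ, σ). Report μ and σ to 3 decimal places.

μ ≈ 8.198, σ ≈ 0.932

If T ~ Lognormal(μ,σ) then ln T ~ Normal(μ,σ), so the p-quantile of ln T is μ + z_p·σ.
ln(1100) = 7.003 and ln(12000) = 9.393; z_{0.1} = -1.282, z_{0.9} = 1.282.
σ = (9.393 − 7.003)/(1.282 − (-1.282)) = 0.932.
μ = 7.003 − (-1.282)·0.932 = 8.198.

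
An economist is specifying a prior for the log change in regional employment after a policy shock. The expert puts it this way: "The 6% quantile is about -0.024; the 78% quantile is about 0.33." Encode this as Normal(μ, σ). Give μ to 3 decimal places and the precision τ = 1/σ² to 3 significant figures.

The p-quantile of Normal(μ,σ) is μ + z_p·σ, with z_{0.06} = -1.555 and z_{0.78} = 0.7722.
Eliminate σ: μ = (z₂·x₁ − z₁·x₂)/(z₂ − z₁) = (0.7722·-0.024 − (-1.555)·0.33)/2.327 = 0.213.
Then σ = (x₂ − x₁)/(z₂ − z₁) = (0.33 − -0.024)/2.327 = 0.152.
Precision τ = 1/σ² = 1/0.1521² = 43.2.

μ = 0.213, τ = 43.2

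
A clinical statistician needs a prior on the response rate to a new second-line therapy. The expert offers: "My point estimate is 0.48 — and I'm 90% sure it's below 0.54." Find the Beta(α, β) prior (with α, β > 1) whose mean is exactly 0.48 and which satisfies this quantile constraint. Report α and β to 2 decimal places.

With mean 0.48 fixed, write α = 0.48s, β = 0.52s where s = α+β.
Need P(θ < 0.54) = 0.9 under Beta(0.48s, 0.52s). Normal approximation: (q−m)/√(m(1−m)/s) ≈ z_{0.9} = 1.28, so s ≈ 0.48·0.52·(1.28)²/(0.54−0.48)² = 113.9.
At s = 113.9: P(θ<0.54) ≈ 0.900. Adjusting to match 0.9 gives s ≈ 113.83.
So α = 0.48·113.83 ≈ 54.64, β = 0.52·113.83 ≈ 59.19.

α ≈ 54.64, β ≈ 59.19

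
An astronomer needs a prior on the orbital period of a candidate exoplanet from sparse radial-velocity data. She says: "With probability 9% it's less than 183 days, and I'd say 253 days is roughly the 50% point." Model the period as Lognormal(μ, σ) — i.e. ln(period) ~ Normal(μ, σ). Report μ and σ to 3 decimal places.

If T ~ Lognormal(μ,σ) then ln T ~ Normal(μ,σ), so the p-quantile of ln T is μ + z_p·σ.
ln(183) = 5.209 and ln(253) = 5.533; z_{0.09} = -1.341, z_{0.5} = 0.
σ = (5.533 − 5.209)/(0 − (-1.341)) = 0.242.
μ = 5.209 − (-1.341)·0.242 = 5.533.

μ ≈ 5.533, σ ≈ 0.242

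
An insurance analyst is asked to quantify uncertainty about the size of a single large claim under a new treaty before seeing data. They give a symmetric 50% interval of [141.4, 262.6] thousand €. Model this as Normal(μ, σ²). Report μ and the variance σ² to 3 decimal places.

A symmetric 50% interval runs μ ± z·σ with z = 0.6745.
Half-width = 60.6, so σ = 60.6/0.6745 = 89.8457 and σ² = 8072.249.
μ is the interval midpoint, 202.000.

μ = 202.000, σ² = 8072.249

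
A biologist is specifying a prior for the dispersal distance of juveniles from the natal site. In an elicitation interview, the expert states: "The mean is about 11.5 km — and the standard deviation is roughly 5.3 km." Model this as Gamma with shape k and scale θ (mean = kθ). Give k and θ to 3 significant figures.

k ≈ 4.71, θ ≈ 2.44

For Gamma(k, scale θ): mean = kθ, variance = kθ², so CV = 1/√k.
CV = SD/mean = 5.3/11.5 = 0.4609, hence k = 1/CV² = 4.71.
Then θ = mean/k = 11.5/4.71 = 2.44.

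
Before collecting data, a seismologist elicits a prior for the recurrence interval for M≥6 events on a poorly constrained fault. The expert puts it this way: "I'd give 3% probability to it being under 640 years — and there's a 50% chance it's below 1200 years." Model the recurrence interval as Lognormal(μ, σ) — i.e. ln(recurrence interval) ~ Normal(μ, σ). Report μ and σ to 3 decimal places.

If T ~ Lognormal(μ,σ) then ln T ~ Normal(μ,σ), so the p-quantile of ln T is μ + z_p·σ.
ln(640) = 6.461 and ln(1200) = 7.09; z_{0.03} = -1.881, z_{0.5} = 0.
σ = (7.09 − 6.461)/(0 − (-1.881)) = 0.334.
μ = 6.461 − (-1.881)·0.334 = 7.090.

μ ≈ 7.090, σ ≈ 0.334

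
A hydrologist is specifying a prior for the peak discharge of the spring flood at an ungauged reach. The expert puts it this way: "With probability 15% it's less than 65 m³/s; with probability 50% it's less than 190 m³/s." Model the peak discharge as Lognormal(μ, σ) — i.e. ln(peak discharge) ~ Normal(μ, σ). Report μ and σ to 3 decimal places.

μ ≈ 5.247, σ ≈ 1.035

If T ~ Lognormal(μ,σ) then ln T ~ Normal(μ,σ), so the p-quantile of ln T is μ + z_p·σ.
ln(65) = 4.174 and ln(190) = 5.247; z_{0.15} = -1.036, z_{0.5} = 0.
σ = (5.247 − 4.174)/(0 − (-1.036)) = 1.035.
μ = 4.174 − (-1.036)·1.035 = 5.247.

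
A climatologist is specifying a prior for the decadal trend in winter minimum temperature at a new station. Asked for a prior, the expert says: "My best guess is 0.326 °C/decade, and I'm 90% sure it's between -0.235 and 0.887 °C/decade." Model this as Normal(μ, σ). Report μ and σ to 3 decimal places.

μ = 0.326, σ = 0.341

A symmetric 90% interval runs μ ± z·σ with z = 1.645.
Half-width = 0.561, so σ = 0.561/1.645 = 0.341.
μ is the stated best guess, 0.326.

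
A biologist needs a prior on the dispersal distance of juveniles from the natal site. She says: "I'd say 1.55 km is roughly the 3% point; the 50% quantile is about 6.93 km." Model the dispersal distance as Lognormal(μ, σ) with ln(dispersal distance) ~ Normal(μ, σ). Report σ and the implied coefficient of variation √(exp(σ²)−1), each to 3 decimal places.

If T ~ Lognormal(μ,σ) then ln T ~ Normal(μ,σ), so the p-quantile of ln T is μ + z_p·σ.
ln(1.55) = 0.4383 and ln(6.93) = 1.936; z_{0.03} = -1.881, z_{0.5} = 0.
σ = (1.936 − 0.4383)/(0 − (-1.881)) = 0.796.
μ = 0.4383 − (-1.881)·0.796 = 1.936.
CV = √(exp(σ²)−1) = √(exp(0.6340)−1) = 0.941.

σ ≈ 0.796, CV ≈ 0.941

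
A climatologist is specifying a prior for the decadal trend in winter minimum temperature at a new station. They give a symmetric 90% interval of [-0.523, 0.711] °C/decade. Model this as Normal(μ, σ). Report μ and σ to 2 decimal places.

A symmetric 90% interval runs μ ± z·σ with z = 1.645.
Half-width = 0.617, so σ = 0.617/1.645 = 0.38.
μ is the interval midpoint, 0.09.

μ = 0.09, σ = 0.38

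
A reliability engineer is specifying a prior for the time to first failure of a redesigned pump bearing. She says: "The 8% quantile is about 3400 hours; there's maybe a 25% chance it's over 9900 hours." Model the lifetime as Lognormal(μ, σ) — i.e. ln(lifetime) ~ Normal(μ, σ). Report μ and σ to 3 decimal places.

μ ≈ 8.854, σ ≈ 0.514

If T ~ Lognormal(μ,σ) then ln T ~ Normal(μ,σ), so the p-quantile of ln T is μ + z_p·σ.
ln(3400) = 8.132 and ln(9900) = 9.2; z_{0.08} = -1.405, z_{0.75} = 0.6745.
σ = (9.2 − 8.132)/(0.6745 − (-1.405)) = 0.514.
μ = 8.132 − (-1.405)·0.514 = 8.854.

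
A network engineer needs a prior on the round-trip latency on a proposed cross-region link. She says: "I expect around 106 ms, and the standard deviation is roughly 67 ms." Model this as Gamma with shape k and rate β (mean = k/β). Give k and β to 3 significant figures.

For Gamma(k, rate β): mean = k/β, variance = k/β², so CV = 1/√k.
CV = SD/mean = 67/106 = 0.6321, hence k = 1/CV² = 2.5.
Then β = k/mean = 2.5/106 = 0.0236.

k ≈ 2.5, β ≈ 0.0236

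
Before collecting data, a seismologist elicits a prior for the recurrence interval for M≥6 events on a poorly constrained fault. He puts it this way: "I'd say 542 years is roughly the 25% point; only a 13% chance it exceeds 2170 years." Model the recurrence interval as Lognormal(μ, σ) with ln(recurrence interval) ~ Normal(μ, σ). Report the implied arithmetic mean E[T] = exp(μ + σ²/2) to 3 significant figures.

If T ~ Lognormal(μ,σ) then ln T ~ Normal(μ,σ), so the p-quantile of ln T is μ + z_p·σ.
ln(542) = 6.295 and ln(2170) = 7.682; z_{0.25} = -0.6745, z_{0.87} = 1.126.
σ = (7.682 − 6.295)/(1.126 − (-0.6745)) = 0.770.
μ = 6.295 − (-0.6745)·0.770 = 6.815.
E[T] = exp(μ + σ²/2) = exp(6.815 + 0.2967) = 1230 years.

E[T] ≈ 1230 years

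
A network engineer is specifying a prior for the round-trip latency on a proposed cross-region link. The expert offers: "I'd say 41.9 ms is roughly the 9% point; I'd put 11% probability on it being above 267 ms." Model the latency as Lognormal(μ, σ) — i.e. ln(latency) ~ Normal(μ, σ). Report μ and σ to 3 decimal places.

If T ~ Lognormal(μ,σ) then ln T ~ Normal(μ,σ), so the p-quantile of ln T is μ + z_p·σ.
ln(41.9) = 3.735 and ln(267) = 5.587; z_{0.09} = -1.341, z_{0.89} = 1.227.
σ = (5.587 − 3.735)/(1.227 − (-1.341)) = 0.721.
μ = 3.735 − (-1.341)·0.721 = 4.702.

μ ≈ 4.702, σ ≈ 0.721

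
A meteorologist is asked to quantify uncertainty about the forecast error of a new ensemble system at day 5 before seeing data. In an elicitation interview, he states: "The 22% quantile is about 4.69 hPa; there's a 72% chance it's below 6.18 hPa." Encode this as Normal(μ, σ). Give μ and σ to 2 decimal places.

μ = 5.54, σ = 1.10

The p-quantile of Normal(μ,σ) is μ + z_p·σ, with z_{0.22} = -0.7722 and z_{0.72} = 0.5828.
Eliminate σ: μ = (z₂·x₁ − z₁·x₂)/(z₂ − z₁) = (0.5828·4.69 − (-0.7722)·6.18)/1.355 = 5.54.
Then σ = (x₂ − x₁)/(z₂ − z₁) = (6.18 − 4.69)/1.355 = 1.10.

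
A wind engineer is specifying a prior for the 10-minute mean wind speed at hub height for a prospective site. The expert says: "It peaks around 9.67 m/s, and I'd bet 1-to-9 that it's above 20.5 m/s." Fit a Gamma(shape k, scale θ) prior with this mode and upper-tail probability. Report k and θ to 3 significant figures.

k ≈ 4.4, θ ≈ 2.84

Gamma(k,θ) with k>1 has mode (k−1)θ, so θ = 9.67/(k−1).
Need P(X < 20.5) = 0.9 with θ tied to k this way. Start at k = 2, θ = 9.67: P(X<20.5) ≈ 0.625.
Too low — raise k to concentrate. Iterating converges to k ≈ 4.4.
Then θ = 9.67/(4.4−1) ≈ 2.84.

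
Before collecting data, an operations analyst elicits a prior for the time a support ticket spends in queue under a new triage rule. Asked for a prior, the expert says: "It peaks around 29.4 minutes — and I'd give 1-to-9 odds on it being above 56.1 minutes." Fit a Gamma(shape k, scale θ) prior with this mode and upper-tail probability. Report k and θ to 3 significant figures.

k ≈ 5.58, θ ≈ 6.42

Gamma(k,θ) with k>1 has mode (k−1)θ, so θ = 29.4/(k−1).
Need P(X < 56.1) = 0.9 with θ tied to k this way. Start at k = 2, θ = 29.4: P(X<56.1) ≈ 0.569.
Too low — raise k to concentrate. Iterating converges to k ≈ 5.58.
Then θ = 29.4/(5.58−1) ≈ 6.42.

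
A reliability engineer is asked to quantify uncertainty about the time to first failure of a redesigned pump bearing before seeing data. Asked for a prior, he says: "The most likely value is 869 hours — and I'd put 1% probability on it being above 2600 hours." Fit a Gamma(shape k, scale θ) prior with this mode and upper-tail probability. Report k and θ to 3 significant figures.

Gamma(k,θ) with k>1 has mode (k−1)θ, so θ = 869/(k−1).
Need P(X < 2600) = 0.99 with θ tied to k this way. Start at k = 2, θ = 869: P(X<2600) ≈ 0.800.
Too low — raise k to concentrate. Iterating converges to k ≈ 4.75.
Then θ = 869/(4.75−1) ≈ 232.

k ≈ 4.75, θ ≈ 232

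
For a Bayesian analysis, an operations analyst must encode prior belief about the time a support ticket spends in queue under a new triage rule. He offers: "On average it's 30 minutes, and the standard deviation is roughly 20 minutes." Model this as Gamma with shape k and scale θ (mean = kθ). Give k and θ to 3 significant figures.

For Gamma(k, scale θ): mean = kθ, variance = kθ², so CV = 1/√k.
CV = SD/mean = 20/30 = 0.6667, hence k = 1/CV² = 2.25.
Then θ = mean/k = 30/2.25 = 13.3.

k ≈ 2.25, θ ≈ 13.3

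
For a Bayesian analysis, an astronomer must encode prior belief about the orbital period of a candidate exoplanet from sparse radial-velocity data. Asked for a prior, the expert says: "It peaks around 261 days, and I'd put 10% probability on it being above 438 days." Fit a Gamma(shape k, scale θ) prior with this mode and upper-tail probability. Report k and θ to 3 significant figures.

k ≈ 8.05, θ ≈ 37

Gamma(k,θ) with k>1 has mode (k−1)θ, so θ = 261/(k−1).
Need P(X < 438) = 0.9 with θ tied to k this way. Start at k = 2, θ = 261: P(X<438) ≈ 0.500.
Too low — raise k to concentrate. Iterating converges to k ≈ 8.05.
Then θ = 261/(8.05−1) ≈ 37.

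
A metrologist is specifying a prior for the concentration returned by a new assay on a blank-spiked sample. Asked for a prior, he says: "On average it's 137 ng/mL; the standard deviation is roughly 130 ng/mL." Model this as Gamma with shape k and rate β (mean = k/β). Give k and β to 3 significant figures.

k ≈ 1.11, β ≈ 0.00811

For Gamma(k, rate β): mean = k/β, variance = k/β², so CV = 1/√k.
CV = SD/mean = 130/137 = 0.9489, hence k = 1/CV² = 1.11.
Then β = k/mean = 1.11/137 = 0.00811.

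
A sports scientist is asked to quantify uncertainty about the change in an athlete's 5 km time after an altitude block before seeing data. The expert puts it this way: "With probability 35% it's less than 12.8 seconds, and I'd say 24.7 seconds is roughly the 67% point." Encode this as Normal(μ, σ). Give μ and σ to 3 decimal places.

μ = 18.356, σ = 14.420

The p-quantile of Normal(μ,σ) is μ + z_p·σ, with z_{0.35} = -0.3853 and z_{0.67} = 0.4399.
Eliminate σ: μ = (z₂·x₁ − z₁·x₂)/(z₂ − z₁) = (0.4399·12.8 − (-0.3853)·24.7)/0.8252 = 18.356.
Then σ = (x₂ − x₁)/(z₂ − z₁) = (24.7 − 12.8)/0.8252 = 14.420.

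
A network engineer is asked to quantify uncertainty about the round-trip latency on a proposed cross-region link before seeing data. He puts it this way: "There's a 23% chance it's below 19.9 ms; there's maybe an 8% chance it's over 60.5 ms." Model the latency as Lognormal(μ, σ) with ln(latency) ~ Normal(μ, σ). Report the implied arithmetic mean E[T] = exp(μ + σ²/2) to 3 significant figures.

E[T] ≈ 33.4 ms

If T ~ Lognormal(μ,σ) then ln T ~ Normal(μ,σ), so the p-quantile of ln T is μ + z_p·σ.
ln(19.9) = 2.991 and ln(60.5) = 4.103; z_{0.23} = -0.7388, z_{0.92} = 1.405.
σ = (4.103 − 2.991)/(1.405 − (-0.7388)) = 0.519.
μ = 2.991 − (-0.7388)·0.519 = 3.374.
E[T] = exp(μ + σ²/2) = exp(3.374 + 0.1345) = 33.4 ms.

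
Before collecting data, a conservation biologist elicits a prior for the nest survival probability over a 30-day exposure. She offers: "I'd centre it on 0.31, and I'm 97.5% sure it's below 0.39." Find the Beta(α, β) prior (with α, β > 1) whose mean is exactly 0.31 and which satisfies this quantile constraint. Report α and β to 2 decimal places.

With mean 0.31 fixed, write α = 0.31s, β = 0.69s where s = α+β.
Need P(θ < 0.39) = 0.975 under Beta(0.31s, 0.69s). Normal approximation: (q−m)/√(m(1−m)/s) ≈ z_{0.975} = 1.96, so s ≈ 0.31·0.69·(1.96)²/(0.39−0.31)² = 128.4.
At s = 128.4: P(θ<0.39) ≈ 0.972. Adjusting to match 0.975 gives s ≈ 135.79.
So α = 0.31·135.79 ≈ 42.09, β = 0.69·135.79 ≈ 93.69.

α ≈ 42.09, β ≈ 93.69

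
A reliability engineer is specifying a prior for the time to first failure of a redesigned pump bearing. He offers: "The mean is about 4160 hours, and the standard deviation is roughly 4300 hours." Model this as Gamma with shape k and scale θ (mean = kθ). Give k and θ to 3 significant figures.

k ≈ 0.936, θ ≈ 4440

For Gamma(k, scale θ): mean = kθ, variance = kθ², so CV = 1/√k.
CV = SD/mean = 4300/4160 = 1.034, hence k = 1/CV² = 0.936.
Then θ = mean/k = 4160/0.936 = 4440.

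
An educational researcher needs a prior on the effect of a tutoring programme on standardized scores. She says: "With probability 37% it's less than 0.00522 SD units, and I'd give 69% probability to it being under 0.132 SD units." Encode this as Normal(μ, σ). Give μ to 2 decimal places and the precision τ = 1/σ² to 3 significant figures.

The p-quantile of Normal(μ,σ) is μ + z_p·σ, with z_{0.37} = -0.3319 and z_{0.69} = 0.4959.
Eliminate σ: μ = (z₂·x₁ − z₁·x₂)/(z₂ − z₁) = (0.4959·0.00522 − (-0.3319)·0.132)/0.8277 = 0.06.
Then σ = (x₂ − x₁)/(z₂ − z₁) = (0.132 − 0.00522)/0.8277 = 0.15.
Precision τ = 1/σ² = 1/0.1532² = 42.6.

μ = 0.06, τ = 42.6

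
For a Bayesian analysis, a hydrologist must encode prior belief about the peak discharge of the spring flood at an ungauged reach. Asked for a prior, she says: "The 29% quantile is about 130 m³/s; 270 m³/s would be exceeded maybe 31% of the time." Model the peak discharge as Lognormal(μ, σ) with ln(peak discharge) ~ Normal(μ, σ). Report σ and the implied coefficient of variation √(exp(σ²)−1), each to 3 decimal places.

σ ≈ 0.697, CV ≈ 0.790

If T ~ Lognormal(μ,σ) then ln T ~ Normal(μ,σ), so the p-quantile of ln T is μ + z_p·σ.
ln(130) = 4.868 and ln(270) = 5.598; z_{0.29} = -0.5534, z_{0.69} = 0.4959.
σ = (5.598 − 4.868)/(0.4959 − (-0.5534)) = 0.697.
μ = 4.868 − (-0.5534)·0.697 = 5.253.
CV = √(exp(σ²)−1) = √(exp(0.4852)−1) = 0.790.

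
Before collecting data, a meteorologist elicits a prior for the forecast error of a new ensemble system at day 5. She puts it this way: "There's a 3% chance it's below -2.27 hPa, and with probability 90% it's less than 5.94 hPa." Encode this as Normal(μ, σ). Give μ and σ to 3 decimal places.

For Normal(μ,σ), the p-quantile is μ + z_p·σ. Here z_{0.03} = -1.881, z_{0.9} = 1.282.
So -2.27 = μ − 1.881σ and 5.94 = μ + 1.282σ.
Subtracting: σ = (5.94 − -2.27)/(1.282 − (-1.881)) = 2.596.
Then μ = -2.27 − (-1.881)·2.596 = 2.613.

μ = 2.613, σ = 2.596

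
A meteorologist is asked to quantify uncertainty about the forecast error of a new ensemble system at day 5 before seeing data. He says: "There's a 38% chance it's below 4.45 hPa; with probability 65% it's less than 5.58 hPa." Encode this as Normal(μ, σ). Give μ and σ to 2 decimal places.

For Normal(μ,σ), the p-quantile is μ + z_p·σ. Here z_{0.38} = -0.3055, z_{0.65} = 0.3853.
So 4.45 = μ − 0.3055σ and 5.58 = μ + 0.3853σ.
Subtracting: σ = (5.58 − 4.45)/(0.3853 − (-0.3055)) = 1.64.
Then μ = 4.45 − (-0.3055)·1.64 = 4.95.

μ = 4.95, σ = 1.64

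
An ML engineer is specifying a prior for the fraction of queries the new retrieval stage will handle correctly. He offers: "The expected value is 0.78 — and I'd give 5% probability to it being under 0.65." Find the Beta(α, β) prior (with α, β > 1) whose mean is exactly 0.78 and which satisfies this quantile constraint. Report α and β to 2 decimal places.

α ≈ 24.27, β ≈ 6.85

With mean 0.78 fixed, write α = 0.78s, β = 0.22s where s = α+β.
Need P(θ < 0.65) = 0.05 under Beta(0.78s, 0.22s). Normal approximation: (q−m)/√(m(1−m)/s) ≈ z_{0.05} = -1.64, so s ≈ 0.78·0.22·(-1.64)²/(0.65−0.78)² = 27.5.
At s = 27.5: P(θ<0.65) ≈ 0.060. Adjusting to match 0.05 gives s ≈ 31.11.
So α = 0.78·31.11 ≈ 24.27, β = 0.22·31.11 ≈ 6.85.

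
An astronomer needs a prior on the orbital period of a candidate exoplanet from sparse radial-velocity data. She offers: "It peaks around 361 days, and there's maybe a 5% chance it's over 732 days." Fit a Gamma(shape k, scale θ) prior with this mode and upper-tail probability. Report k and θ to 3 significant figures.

k ≈ 6.54, θ ≈ 65.2

Gamma(k,θ) with k>1 has mode (k−1)θ, so θ = 361/(k−1).
Need P(X < 732) = 0.95 with θ tied to k this way. Start at k = 2, θ = 361: P(X<732) ≈ 0.601.
Too low — raise k to concentrate. Iterating converges to k ≈ 6.54.
Then θ = 361/(6.54−1) ≈ 65.2.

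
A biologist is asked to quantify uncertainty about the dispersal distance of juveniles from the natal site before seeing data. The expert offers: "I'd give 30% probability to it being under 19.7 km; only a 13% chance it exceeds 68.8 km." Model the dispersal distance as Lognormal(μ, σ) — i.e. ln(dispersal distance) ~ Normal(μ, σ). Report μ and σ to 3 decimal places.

μ ≈ 3.378, σ ≈ 0.758

If T ~ Lognormal(μ,σ) then ln T ~ Normal(μ,σ), so the p-quantile of ln T is μ + z_p·σ.
ln(19.7) = 2.981 and ln(68.8) = 4.231; z_{0.3} = -0.5244, z_{0.87} = 1.126.
σ = (4.231 − 2.981)/(1.126 − (-0.5244)) = 0.758.
μ = 2.981 − (-0.5244)·0.758 = 3.378.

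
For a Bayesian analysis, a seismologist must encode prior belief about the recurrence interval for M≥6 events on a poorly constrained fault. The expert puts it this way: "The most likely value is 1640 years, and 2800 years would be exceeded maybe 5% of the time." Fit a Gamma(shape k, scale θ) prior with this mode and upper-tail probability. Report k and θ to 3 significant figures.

k ≈ 10.8, θ ≈ 168

Gamma(k,θ) with k>1 has mode (k−1)θ, so θ = 1640/(k−1).
Need P(X < 2800) = 0.95 with θ tied to k this way. Start at k = 2, θ = 1640: P(X<2800) ≈ 0.509.
Too low — raise k to concentrate. Iterating converges to k ≈ 10.8.
Then θ = 1640/(10.8−1) ≈ 168.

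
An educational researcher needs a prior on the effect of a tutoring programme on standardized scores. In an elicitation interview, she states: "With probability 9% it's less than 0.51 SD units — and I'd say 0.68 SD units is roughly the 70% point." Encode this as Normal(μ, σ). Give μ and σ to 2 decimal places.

μ = 0.63, σ = 0.09

The p-quantile of Normal(μ,σ) is μ + z_p·σ, with z_{0.09} = -1.341 and z_{0.7} = 0.5244.
Eliminate σ: μ = (z₂·x₁ − z₁·x₂)/(z₂ − z₁) = (0.5244·0.51 − (-1.341)·0.68)/1.865 = 0.63.
Then σ = (x₂ − x₁)/(z₂ − z₁) = (0.68 − 0.51)/1.865 = 0.09.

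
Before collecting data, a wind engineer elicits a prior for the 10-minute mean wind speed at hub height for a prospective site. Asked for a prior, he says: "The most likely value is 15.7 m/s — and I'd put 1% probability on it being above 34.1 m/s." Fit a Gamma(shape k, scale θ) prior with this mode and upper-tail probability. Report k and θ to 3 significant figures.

Gamma(k,θ) with k>1 has mode (k−1)θ, so θ = 15.7/(k−1).
Need P(X < 34.1) = 0.99 with θ tied to k this way. Start at k = 2, θ = 15.7: P(X<34.1) ≈ 0.639.
Too low — raise k to concentrate. Iterating converges to k ≈ 9.03.
Then θ = 15.7/(9.03−1) ≈ 1.95.

k ≈ 9.03, θ ≈ 1.95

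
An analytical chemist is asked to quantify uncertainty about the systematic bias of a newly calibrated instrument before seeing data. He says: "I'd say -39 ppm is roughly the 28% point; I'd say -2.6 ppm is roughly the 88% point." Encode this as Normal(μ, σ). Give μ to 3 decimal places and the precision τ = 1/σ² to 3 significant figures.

μ = -26.931, τ = 0.00233

The p-quantile of Normal(μ,σ) is μ + z_p·σ, with z_{0.28} = -0.5828 and z_{0.88} = 1.175.
Eliminate σ: μ = (z₂·x₁ − z₁·x₂)/(z₂ − z₁) = (1.175·-39 − (-0.5828)·-2.6)/1.758 = -26.931.
Then σ = (x₂ − x₁)/(z₂ − z₁) = (-2.6 − -39)/1.758 = 20.707.
Precision τ = 1/σ² = 1/20.71² = 0.00233.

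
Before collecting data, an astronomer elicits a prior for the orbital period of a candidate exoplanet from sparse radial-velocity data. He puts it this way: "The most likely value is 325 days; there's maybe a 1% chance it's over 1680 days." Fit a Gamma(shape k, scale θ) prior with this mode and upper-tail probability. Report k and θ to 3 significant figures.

k ≈ 2.44, θ ≈ 226

Gamma(k,θ) with k>1 has mode (k−1)θ, so θ = 325/(k−1).
Need P(X < 1680) = 0.99 with θ tied to k this way. Start at k = 2, θ = 325: P(X<1680) ≈ 0.965.
Too low — raise k to concentrate. Iterating converges to k ≈ 2.44.
Then θ = 325/(2.44−1) ≈ 226.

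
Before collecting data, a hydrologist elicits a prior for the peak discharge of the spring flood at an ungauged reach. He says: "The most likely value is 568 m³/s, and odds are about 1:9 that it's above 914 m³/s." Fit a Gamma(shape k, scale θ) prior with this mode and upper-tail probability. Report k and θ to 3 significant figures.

k ≈ 9.31, θ ≈ 68.4

Gamma(k,θ) with k>1 has mode (k−1)θ, so θ = 568/(k−1).
Need P(X < 914) = 0.9 with θ tied to k this way. Start at k = 2, θ = 568: P(X<914) ≈ 0.478.
Too low — raise k to concentrate. Iterating converges to k ≈ 9.31.
Then θ = 568/(9.31−1) ≈ 68.4.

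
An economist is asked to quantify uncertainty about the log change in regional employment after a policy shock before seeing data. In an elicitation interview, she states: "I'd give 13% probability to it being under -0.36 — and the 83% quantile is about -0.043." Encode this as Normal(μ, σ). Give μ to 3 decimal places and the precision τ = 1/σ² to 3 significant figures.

μ = -0.188, τ = 43.1

The p-quantile of Normal(μ,σ) is μ + z_p·σ, with z_{0.13} = -1.126 and z_{0.83} = 0.9542.
Eliminate σ: μ = (z₂·x₁ − z₁·x₂)/(z₂ − z₁) = (0.9542·-0.36 − (-1.126)·-0.043)/2.081 = -0.188.
Then σ = (x₂ − x₁)/(z₂ − z₁) = (-0.043 − -0.36)/2.081 = 0.152.
Precision τ = 1/σ² = 1/0.1524² = 43.1.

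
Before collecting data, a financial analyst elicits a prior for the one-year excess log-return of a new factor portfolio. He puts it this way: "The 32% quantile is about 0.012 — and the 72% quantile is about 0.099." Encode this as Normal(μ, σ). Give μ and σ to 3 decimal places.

μ = 0.051, σ = 0.083

The p-quantile of Normal(μ,σ) is μ + z_p·σ, with z_{0.32} = -0.4677 and z_{0.72} = 0.5828.
Eliminate σ: μ = (z₂·x₁ − z₁·x₂)/(z₂ − z₁) = (0.5828·0.012 − (-0.4677)·0.099)/1.051 = 0.051.
Then σ = (x₂ − x₁)/(z₂ − z₁) = (0.099 − 0.012)/1.051 = 0.083.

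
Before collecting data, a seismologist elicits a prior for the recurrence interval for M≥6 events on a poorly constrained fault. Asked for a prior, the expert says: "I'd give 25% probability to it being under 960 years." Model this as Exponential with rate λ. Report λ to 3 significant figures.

λ ≈ 0.0003

P(T < 960.0) = 1 − e^(−λ·960.0) = 0.25, so λ = −ln(1−0.25)/960.0 = −ln(0.75)/960.0 = 0.0003.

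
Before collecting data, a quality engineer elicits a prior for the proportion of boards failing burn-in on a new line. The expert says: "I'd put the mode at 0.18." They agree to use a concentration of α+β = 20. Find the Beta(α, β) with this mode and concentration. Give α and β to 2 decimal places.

α = 4.24, β = 15.76

For α,β > 1 the Beta mode is (α−1)/(α+β−2). With α+β = 20, the mode is (α−1)/18.
Set (α−1)/18 = 0.18 → α = 1 + 0.18·18 = 4.24.
β = 20 − α = 15.76.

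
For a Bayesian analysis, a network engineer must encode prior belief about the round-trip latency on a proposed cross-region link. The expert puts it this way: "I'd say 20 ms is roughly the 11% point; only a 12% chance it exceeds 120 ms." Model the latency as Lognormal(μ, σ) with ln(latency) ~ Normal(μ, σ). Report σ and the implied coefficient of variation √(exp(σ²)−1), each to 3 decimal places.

σ ≈ 0.746, CV ≈ 0.863

If T ~ Lognormal(μ,σ) then ln T ~ Normal(μ,σ), so the p-quantile of ln T is μ + z_p·σ.
ln(20) = 2.996 and ln(120) = 4.787; z_{0.11} = -1.227, z_{0.88} = 1.175.
σ = (4.787 − 2.996)/(1.175 − (-1.227)) = 0.746.
μ = 2.996 − (-1.227)·0.746 = 3.911.
CV = √(exp(σ²)−1) = √(exp(0.5567)−1) = 0.863.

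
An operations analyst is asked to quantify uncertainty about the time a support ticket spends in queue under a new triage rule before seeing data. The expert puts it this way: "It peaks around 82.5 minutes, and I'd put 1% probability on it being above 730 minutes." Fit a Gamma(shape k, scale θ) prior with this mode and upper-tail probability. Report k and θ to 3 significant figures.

Gamma(k,θ) with k>1 has mode (k−1)θ, so θ = 82.5/(k−1).
Need P(X < 730) = 0.99 with θ tied to k this way. Start at k = 2, θ = 82.5: P(X<730) ≈ 0.999.
Too high — lower k to spread out. Iterating converges to k ≈ 1.68.
Then θ = 82.5/(1.68−1) ≈ 121.

k ≈ 1.68, θ ≈ 121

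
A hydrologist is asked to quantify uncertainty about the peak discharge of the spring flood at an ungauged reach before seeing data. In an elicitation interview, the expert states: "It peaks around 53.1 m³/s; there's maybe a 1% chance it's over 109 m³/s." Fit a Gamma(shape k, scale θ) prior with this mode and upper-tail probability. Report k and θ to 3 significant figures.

Gamma(k,θ) with k>1 has mode (k−1)θ, so θ = 53.1/(k−1).
Need P(X < 109) = 0.99 with θ tied to k this way. Start at k = 2, θ = 53.1: P(X<109) ≈ 0.608.
Too low — raise k to concentrate. Iterating converges to k ≈ 10.4.
Then θ = 53.1/(10.4−1) ≈ 5.62.

k ≈ 10.4, θ ≈ 5.62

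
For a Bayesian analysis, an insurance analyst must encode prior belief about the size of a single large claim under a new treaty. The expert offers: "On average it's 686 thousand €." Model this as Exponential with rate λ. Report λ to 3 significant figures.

Exponential mean = 1/λ, so λ = 1/686.0 = 0.00146.

λ ≈ 0.00146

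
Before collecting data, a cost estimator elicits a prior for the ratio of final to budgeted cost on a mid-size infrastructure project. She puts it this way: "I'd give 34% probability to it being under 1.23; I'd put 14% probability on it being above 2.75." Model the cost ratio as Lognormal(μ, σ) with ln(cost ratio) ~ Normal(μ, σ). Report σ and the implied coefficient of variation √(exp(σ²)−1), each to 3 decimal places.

σ ≈ 0.539, CV ≈ 0.581

If T ~ Lognormal(μ,σ) then ln T ~ Normal(μ,σ), so the p-quantile of ln T is μ + z_p·σ.
ln(1.23) = 0.207 and ln(2.75) = 1.012; z_{0.34} = -0.4125, z_{0.86} = 1.08.
σ = (1.012 − 0.207)/(1.08 − (-0.4125)) = 0.539.
μ = 0.207 − (-0.4125)·0.539 = 0.429.
CV = √(exp(σ²)−1) = √(exp(0.2905)−1) = 0.581.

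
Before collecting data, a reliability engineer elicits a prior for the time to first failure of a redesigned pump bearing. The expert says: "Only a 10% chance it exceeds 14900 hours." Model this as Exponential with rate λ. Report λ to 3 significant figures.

P(T > 14900.0) = e^(−λ·14900.0) = 0.1, so λ = −ln(0.1)/14900.0 = 0.000155.

λ ≈ 0.000155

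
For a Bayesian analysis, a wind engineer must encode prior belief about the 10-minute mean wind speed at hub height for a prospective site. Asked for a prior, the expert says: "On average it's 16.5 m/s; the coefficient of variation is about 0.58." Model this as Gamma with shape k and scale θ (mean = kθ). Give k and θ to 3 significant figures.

k ≈ 2.97, θ ≈ 5.55

For Gamma(k, scale θ): mean = kθ, variance = kθ², so CV = 1/√k.
CV = 0.58, hence k = 1/CV² = 2.97.
Then θ = mean/k = 16.5/2.97 = 5.55.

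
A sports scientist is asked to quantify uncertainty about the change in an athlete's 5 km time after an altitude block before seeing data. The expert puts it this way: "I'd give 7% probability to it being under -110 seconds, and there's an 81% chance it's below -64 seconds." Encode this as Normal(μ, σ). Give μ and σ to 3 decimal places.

For Normal(μ,σ), the p-quantile is μ + z_p·σ. Here z_{0.07} = -1.476, z_{0.81} = 0.8779.
So -110 = μ − 1.476σ and -64 = μ + 0.8779σ.
Subtracting: σ = (-64 − -110)/(0.8779 − (-1.476)) = 19.544.
Then μ = -110 − (-1.476)·19.544 = -81.157.

μ = -81.157, σ = 19.544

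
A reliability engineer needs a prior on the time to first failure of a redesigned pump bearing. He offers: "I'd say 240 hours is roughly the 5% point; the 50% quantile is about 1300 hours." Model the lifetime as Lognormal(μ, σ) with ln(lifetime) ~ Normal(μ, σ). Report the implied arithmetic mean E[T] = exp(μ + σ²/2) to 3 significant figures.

E[T] ≈ 2200 hours

If T ~ Lognormal(μ,σ) then ln T ~ Normal(μ,σ), so the p-quantile of ln T is μ + z_p·σ.
ln(240) = 5.481 and ln(1300) = 7.17; z_{0.05} = -1.645, z_{0.5} = 0.
σ = (7.17 − 5.481)/(0 − (-1.645)) = 1.027.
μ = 5.481 − (-1.645)·1.027 = 7.170.
E[T] = exp(μ + σ²/2) = exp(7.170 + 0.5275) = 2200 hours.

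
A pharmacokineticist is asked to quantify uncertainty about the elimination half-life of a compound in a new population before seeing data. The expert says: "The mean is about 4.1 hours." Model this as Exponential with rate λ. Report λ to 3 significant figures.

Exponential mean = 1/λ, so λ = 1/4.1 = 0.244.

λ ≈ 0.244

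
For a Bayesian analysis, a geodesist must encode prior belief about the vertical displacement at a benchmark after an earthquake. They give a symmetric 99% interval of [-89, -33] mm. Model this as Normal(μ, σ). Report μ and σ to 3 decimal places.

μ = -61.000, σ = 10.870

A symmetric 99% interval runs μ ± z·σ with z = 2.576.
Half-width = 28, so σ = 28/2.576 = 10.870.
μ is the interval midpoint, -61.000.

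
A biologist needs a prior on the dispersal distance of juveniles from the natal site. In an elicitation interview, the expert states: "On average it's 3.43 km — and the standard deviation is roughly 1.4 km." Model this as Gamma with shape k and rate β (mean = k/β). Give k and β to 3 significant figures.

For Gamma(k, rate β): mean = k/β, variance = k/β², so CV = 1/√k.
CV = SD/mean = 1.4/3.43 = 0.4082, hence k = 1/CV² = 6.
Then β = k/mean = 6/3.43 = 1.75.

k ≈ 6, β ≈ 1.75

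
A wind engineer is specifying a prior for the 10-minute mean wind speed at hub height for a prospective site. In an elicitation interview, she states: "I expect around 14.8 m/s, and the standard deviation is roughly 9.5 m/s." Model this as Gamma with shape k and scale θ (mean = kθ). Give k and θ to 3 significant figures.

k ≈ 2.43, θ ≈ 6.1

For Gamma(k, scale θ): mean = kθ, variance = kθ², so CV = 1/√k.
CV = SD/mean = 9.5/14.8 = 0.6419, hence k = 1/CV² = 2.43.
Then θ = mean/k = 14.8/2.43 = 6.1.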